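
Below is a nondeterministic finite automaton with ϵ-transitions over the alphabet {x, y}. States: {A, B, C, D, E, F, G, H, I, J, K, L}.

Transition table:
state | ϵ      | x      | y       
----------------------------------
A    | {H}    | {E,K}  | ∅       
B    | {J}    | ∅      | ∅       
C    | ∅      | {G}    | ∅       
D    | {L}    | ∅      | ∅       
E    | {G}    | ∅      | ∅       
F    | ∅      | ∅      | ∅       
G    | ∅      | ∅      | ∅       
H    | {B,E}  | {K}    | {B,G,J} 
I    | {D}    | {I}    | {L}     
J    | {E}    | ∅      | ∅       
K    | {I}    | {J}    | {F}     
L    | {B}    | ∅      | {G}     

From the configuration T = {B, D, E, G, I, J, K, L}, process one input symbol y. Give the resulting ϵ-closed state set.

I on y → {L}.
K on y → {F}.
L on y → {G}.
No y-transition from B, D, E, G, J.
Union after reading y: {F, G, L}.
Now take the ϵ-closure:
From L via ϵ: add B.
From B via ϵ: add J.
From J via ϵ: add E.
No new states can be added; the closed set is {B, E, F, G, J, L}.

{B, E, F, G, J, L}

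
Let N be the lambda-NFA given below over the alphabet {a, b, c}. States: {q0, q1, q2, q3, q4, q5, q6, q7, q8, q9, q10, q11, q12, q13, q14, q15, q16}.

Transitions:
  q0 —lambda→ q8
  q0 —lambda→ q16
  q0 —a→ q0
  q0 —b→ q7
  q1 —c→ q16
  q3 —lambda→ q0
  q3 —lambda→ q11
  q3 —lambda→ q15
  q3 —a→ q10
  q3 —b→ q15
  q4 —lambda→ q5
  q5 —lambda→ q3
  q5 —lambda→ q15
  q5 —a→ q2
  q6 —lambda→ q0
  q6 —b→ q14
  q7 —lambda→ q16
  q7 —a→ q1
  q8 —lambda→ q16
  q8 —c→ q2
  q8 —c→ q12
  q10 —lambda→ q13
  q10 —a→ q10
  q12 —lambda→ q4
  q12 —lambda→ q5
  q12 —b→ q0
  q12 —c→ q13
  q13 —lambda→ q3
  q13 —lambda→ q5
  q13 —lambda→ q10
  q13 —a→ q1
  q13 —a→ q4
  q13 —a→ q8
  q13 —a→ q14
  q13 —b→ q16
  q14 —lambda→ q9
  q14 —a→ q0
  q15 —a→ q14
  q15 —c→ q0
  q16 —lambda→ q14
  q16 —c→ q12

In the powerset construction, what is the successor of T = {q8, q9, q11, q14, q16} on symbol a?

{q0, q8, q9, q14, q16}

q14 on a → {q0}.
No a-transition from q8, q9, q11, q16.
Union after reading a: {q0}.
Now take the lambda-closure:
From q0 via lambda: add q8, q16.
From q16 via lambda: add q14.
From q14 via lambda: add q9.
No new states can be added; the closed set is {q0, q8, q9, q14, q16}.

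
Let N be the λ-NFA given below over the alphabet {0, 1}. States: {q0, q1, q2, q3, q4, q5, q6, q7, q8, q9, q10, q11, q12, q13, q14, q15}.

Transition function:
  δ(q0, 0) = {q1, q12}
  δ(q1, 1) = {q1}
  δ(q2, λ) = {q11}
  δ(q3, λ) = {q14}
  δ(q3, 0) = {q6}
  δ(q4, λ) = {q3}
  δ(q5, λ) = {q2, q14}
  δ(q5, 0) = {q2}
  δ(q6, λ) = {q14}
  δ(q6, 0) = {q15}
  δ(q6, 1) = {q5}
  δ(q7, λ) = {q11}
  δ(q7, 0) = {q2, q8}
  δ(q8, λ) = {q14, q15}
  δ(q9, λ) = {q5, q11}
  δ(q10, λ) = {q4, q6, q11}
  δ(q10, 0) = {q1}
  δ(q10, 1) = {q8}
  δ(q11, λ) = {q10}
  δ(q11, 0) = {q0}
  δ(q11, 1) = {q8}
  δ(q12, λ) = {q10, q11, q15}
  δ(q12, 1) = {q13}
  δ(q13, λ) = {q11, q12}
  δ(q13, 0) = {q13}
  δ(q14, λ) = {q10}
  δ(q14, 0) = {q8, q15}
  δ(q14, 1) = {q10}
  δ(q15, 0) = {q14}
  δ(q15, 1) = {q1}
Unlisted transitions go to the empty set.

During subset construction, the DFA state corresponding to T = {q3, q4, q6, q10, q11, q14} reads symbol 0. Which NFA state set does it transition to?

q3 on 0 → {q6}.
q6 on 0 → {q15}.
q10 on 0 → {q1}.
q11 on 0 → {q0}.
q14 on 0 → {q8, q15}.
No 0-transition from q4.
Union after reading 0: {q0, q1, q6, q8, q15}.
Now take the λ-closure:
From q6 via λ: add q14.
From q14 via λ: add q10.
From q10 via λ: add q4, q11.
From q4 via λ: add q3.
No new states can be added; the closed set is {q0, q1, q3, q4, q6, q8, q10, q11, q14, q15}.

{q0, q1, q3, q4, q6, q8, q10, q11, q14, q15}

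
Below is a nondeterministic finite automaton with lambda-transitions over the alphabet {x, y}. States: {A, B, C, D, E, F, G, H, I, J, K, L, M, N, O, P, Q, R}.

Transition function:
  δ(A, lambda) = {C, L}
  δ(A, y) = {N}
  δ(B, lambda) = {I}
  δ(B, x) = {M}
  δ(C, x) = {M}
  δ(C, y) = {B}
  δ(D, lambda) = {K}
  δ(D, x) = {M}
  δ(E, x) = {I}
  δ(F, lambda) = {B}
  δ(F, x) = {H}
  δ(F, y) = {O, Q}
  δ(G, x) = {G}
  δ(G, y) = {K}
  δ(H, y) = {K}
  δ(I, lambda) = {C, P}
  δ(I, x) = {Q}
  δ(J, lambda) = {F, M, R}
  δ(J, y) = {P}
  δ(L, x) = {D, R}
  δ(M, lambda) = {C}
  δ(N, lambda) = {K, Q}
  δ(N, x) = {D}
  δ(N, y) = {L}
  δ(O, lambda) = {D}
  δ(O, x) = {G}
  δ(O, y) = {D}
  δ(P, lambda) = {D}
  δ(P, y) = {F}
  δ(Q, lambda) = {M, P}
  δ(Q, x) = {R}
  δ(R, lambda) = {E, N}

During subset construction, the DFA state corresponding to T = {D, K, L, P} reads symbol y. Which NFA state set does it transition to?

{B, C, D, F, I, K, P}

P on y → {F}.
No y-transition from D, K, L.
Union after reading y: {F}.
Now take the lambda-closure:
From F via lambda: add B.
From B via lambda: add I.
From I via lambda: add C, P.
From P via lambda: add D.
From D via lambda: add K.
No new states can be added; the closed set is {B, C, D, F, I, K, P}.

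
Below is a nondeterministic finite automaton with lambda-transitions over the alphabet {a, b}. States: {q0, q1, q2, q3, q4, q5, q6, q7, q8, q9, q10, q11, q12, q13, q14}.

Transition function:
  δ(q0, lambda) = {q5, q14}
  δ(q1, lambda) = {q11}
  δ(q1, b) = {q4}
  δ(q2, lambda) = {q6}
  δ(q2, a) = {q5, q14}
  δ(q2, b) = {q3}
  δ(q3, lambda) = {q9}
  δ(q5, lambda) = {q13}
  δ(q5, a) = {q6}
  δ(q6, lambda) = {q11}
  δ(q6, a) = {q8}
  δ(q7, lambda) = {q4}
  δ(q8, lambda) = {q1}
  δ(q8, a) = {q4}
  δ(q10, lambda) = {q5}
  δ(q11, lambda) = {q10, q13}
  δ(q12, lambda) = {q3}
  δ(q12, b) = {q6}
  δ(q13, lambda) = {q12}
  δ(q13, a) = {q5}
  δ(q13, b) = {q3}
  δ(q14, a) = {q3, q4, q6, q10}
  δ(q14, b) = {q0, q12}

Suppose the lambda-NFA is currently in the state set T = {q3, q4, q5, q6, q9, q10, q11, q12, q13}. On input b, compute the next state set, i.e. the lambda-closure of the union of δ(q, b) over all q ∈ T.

q12 on b → {q6}.
q13 on b → {q3}.
No b-transition from q3, q4, q5, q6, q9, q10, q11.
Union after reading b: {q3, q6}.
Now take the lambda-closure:
From q3 via lambda: add q9.
From q6 via lambda: add q11.
From q11 via lambda: add q10, q13.
From q10 via lambda: add q5.
From q13 via lambda: add q12.
No new states can be added; the closed set is {q3, q5, q6, q9, q10, q11, q12, q13}.

{q3, q5, q6, q9, q10, q11, q12, q13}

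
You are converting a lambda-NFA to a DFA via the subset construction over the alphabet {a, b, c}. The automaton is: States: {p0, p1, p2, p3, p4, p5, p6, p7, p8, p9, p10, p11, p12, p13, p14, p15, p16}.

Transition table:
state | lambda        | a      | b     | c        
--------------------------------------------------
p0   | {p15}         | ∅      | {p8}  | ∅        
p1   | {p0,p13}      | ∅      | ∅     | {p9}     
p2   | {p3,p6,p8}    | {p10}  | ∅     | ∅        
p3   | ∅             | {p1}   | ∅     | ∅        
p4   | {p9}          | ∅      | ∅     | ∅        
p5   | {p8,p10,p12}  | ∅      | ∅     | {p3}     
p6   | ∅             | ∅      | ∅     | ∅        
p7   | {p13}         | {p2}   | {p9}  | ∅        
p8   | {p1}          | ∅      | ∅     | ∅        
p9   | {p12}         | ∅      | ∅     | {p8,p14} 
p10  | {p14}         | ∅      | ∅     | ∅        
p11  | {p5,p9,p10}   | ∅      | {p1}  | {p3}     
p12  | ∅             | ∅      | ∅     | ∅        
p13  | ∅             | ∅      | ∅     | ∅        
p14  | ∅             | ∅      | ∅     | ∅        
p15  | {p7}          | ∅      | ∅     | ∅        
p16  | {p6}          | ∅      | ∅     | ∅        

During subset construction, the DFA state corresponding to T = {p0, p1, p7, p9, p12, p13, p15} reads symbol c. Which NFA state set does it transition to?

p1 on c → {p9}.
p9 on c → {p8, p14}.
No c-transition from p0, p7, p12, p13, p15.
Union after reading c: {p8, p9, p14}.
Now take the lambda-closure:
From p8 via lambda: add p1.
From p9 via lambda: add p12.
From p1 via lambda: add p0, p13.
From p0 via lambda: add p15.
From p15 via lambda: add p7.
No new states can be added; the closed set is {p0, p1, p7, p8, p9, p12, p13, p14, p15}.

{p0, p1, p7, p8, p9, p12, p13, p14, p15}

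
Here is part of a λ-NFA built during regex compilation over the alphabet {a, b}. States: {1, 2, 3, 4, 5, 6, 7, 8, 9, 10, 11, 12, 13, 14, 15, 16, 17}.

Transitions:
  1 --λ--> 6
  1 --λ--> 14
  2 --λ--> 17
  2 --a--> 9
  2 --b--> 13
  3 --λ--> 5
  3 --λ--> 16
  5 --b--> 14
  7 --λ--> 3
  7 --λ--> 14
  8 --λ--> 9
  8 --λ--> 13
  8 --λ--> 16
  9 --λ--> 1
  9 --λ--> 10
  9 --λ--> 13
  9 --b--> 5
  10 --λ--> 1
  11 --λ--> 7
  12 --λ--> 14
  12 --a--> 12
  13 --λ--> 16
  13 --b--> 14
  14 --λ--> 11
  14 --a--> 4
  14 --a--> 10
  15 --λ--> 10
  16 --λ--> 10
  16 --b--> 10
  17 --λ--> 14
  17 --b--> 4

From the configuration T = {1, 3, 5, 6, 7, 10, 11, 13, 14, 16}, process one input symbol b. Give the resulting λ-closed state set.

{1, 3, 5, 6, 7, 10, 11, 14, 16}

5 on b → {14}.
13 on b → {14}.
16 on b → {10}.
No b-transition from 1, 3, 6, 7, 10, 11, 14.
Union after reading b: {10, 14}.
Now take the λ-closure:
From 10 via λ: add 1.
From 14 via λ: add 11.
From 1 via λ: add 6.
From 11 via λ: add 7.
From 7 via λ: add 3.
From 3 via λ: add 5, 16.
No new states can be added; the closed set is {1, 3, 5, 6, 7, 10, 11, 14, 16}.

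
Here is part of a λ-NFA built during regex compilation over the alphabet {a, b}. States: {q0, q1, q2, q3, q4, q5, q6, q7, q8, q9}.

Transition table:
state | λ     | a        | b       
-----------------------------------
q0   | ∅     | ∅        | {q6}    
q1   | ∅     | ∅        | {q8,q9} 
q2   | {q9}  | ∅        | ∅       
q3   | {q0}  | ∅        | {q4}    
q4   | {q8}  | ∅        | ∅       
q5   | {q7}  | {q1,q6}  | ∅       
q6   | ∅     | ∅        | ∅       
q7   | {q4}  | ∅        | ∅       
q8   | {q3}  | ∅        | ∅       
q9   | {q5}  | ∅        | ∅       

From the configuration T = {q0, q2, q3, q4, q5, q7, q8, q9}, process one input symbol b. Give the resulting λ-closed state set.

{q0, q3, q4, q6, q8}

q0 on b → {q6}.
q3 on b → {q4}.
No b-transition from q2, q4, q5, q7, q8, q9.
Union after reading b: {q4, q6}.
Now take the λ-closure:
From q4 via λ: add q8.
From q8 via λ: add q3.
From q3 via λ: add q0.
No new states can be added; the closed set is {q0, q3, q4, q6, q8}.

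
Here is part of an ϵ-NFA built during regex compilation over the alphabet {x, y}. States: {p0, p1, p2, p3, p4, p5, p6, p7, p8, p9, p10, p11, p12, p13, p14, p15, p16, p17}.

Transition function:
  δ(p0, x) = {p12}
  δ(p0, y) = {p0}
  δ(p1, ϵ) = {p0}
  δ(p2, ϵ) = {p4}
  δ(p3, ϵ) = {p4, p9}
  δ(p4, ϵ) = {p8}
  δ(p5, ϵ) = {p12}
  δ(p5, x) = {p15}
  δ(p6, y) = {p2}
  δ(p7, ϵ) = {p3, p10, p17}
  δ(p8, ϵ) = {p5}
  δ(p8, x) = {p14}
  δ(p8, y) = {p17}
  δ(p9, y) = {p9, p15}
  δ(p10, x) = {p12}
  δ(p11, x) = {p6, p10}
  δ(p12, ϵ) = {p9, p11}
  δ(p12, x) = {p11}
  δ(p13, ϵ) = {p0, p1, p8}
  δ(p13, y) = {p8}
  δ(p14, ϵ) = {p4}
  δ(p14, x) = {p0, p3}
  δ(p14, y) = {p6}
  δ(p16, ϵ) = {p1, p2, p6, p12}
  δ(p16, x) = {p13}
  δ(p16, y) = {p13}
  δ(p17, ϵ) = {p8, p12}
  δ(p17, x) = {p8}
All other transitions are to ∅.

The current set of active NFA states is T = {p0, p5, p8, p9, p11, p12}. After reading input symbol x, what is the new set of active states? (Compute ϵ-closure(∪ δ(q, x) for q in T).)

{p4, p5, p6, p8, p9, p10, p11, p12, p14, p15}

p0 on x → {p12}.
p5 on x → {p15}.
p8 on x → {p14}.
p11 on x → {p6, p10}.
p12 on x → {p11}.
No x-transition from p9.
Union after reading x: {p6, p10, p11, p12, p14, p15}.
Now take the ϵ-closure:
From p12 via ϵ: add p9.
From p14 via ϵ: add p4.
From p4 via ϵ: add p8.
From p8 via ϵ: add p5.
No new states can be added; the closed set is {p4, p5, p6, p8, p9, p10, p11, p12, p14, p15}.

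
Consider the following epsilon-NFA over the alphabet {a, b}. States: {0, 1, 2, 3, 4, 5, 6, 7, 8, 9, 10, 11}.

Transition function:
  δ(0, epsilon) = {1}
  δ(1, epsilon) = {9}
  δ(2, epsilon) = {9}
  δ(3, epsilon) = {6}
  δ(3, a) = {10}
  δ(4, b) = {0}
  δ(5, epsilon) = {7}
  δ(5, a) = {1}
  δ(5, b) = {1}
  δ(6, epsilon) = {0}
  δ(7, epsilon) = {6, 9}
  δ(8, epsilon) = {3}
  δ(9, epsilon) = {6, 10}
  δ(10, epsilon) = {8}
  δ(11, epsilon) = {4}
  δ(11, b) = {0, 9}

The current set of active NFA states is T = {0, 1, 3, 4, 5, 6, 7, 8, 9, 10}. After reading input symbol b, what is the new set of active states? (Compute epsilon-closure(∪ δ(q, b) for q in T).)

{0, 1, 3, 6, 8, 9, 10}

4 on b → {0}.
5 on b → {1}.
No b-transition from 0, 1, 3, 6, 7, 8, 9, 10.
Union after reading b: {0, 1}.
Now take the epsilon-closure:
From 1 via epsilon: add 9.
From 9 via epsilon: add 6, 10.
From 10 via epsilon: add 8.
From 8 via epsilon: add 3.
No new states can be added; the closed set is {0, 1, 3, 6, 8, 9, 10}.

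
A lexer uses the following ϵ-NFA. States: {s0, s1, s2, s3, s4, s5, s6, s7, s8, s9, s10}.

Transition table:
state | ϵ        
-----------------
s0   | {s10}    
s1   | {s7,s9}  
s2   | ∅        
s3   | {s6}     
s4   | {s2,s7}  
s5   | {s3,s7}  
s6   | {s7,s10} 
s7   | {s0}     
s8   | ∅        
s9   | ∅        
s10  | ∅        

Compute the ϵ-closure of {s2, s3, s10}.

{s0, s2, s3, s6, s7, s10}

Start with {s2, s3, s10}.
From s3 via ϵ: add s6.
From s6 via ϵ: add s7.
From s7 via ϵ: add s0.
No new states can be added; the closed set is {s0, s2, s3, s6, s7, s10}.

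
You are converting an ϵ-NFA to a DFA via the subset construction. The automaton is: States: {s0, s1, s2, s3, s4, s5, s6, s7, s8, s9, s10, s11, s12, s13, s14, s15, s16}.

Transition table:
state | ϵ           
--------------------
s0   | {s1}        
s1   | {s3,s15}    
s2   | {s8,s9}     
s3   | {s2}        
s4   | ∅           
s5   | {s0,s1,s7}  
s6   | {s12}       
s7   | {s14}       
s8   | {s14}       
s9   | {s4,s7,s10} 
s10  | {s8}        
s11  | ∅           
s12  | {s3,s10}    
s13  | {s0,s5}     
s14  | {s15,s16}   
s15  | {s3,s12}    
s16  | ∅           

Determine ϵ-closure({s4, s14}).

{s2, s3, s4, s7, s8, s9, s10, s12, s14, s15, s16}

Start with {s4, s14}.
From s14 via ϵ: add s15, s16.
From s15 via ϵ: add s3, s12.
From s3 via ϵ: add s2.
From s12 via ϵ: add s10.
From s2 via ϵ: add s8, s9.
From s9 via ϵ: add s7.
No new states can be added; the closed set is {s2, s3, s4, s7, s8, s9, s10, s12, s14, s15, s16}.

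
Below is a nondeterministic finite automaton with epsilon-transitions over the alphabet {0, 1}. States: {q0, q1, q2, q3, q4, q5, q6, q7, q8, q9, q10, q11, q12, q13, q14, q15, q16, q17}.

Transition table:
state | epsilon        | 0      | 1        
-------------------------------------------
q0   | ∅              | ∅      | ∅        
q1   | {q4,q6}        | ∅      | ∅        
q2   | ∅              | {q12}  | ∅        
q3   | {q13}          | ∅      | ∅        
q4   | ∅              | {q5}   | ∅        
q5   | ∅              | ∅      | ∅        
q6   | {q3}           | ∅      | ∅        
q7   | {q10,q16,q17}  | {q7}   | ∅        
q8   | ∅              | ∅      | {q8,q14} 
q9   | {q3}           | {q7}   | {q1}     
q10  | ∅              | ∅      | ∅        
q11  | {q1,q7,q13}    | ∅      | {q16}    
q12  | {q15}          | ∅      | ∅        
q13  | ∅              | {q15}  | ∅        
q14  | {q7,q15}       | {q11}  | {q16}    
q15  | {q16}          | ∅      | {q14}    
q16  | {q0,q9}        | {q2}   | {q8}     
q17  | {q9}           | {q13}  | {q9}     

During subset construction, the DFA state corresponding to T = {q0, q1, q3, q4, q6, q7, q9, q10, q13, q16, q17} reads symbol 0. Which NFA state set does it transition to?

q4 on 0 → {q5}.
q7 on 0 → {q7}.
q9 on 0 → {q7}.
q13 on 0 → {q15}.
q16 on 0 → {q2}.
q17 on 0 → {q13}.
No 0-transition from q0, q1, q3, q6, q10.
Union after reading 0: {q2, q5, q7, q13, q15}.
Now take the epsilon-closure:
From q7 via epsilon: add q10, q16, q17.
From q16 via epsilon: add q0, q9.
From q9 via epsilon: add q3.
No new states can be added; the closed set is {q0, q2, q3, q5, q7, q9, q10, q13, q15, q16, q17}.

{q0, q2, q3, q5, q7, q9, q10, q13, q15, q16, q17}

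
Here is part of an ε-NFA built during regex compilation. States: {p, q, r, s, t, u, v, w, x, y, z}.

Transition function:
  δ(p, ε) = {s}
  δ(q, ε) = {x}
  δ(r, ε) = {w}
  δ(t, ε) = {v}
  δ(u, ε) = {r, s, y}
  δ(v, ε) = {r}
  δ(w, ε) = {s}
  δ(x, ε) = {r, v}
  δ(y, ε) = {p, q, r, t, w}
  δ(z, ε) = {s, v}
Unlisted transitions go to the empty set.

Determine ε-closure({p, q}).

{p, q, r, s, v, w, x}

Start with {p, q}.
From p via ε: add s.
From q via ε: add x.
From x via ε: add r, v.
From r via ε: add w.
No new states can be added; the closed set is {p, q, r, s, v, w, x}.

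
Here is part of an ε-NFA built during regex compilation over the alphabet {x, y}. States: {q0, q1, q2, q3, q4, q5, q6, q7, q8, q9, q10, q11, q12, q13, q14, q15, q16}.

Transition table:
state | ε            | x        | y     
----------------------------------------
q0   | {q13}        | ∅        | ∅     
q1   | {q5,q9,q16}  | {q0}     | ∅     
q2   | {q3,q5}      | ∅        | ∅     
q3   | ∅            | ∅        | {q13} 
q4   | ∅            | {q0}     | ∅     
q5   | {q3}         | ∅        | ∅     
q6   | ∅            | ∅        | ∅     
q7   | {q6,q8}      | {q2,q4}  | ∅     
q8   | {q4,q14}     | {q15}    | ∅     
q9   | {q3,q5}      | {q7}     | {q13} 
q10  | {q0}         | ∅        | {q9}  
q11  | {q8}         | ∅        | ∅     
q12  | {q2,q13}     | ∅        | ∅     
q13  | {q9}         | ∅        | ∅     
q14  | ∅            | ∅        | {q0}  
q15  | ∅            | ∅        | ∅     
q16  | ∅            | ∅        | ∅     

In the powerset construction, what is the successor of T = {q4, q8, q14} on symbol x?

q4 on x → {q0}.
q8 on x → {q15}.
No x-transition from q14.
Union after reading x: {q0, q15}.
Now take the ε-closure:
From q0 via ε: add q13.
From q13 via ε: add q9.
From q9 via ε: add q3, q5.
No new states can be added; the closed set is {q0, q3, q5, q9, q13, q15}.

{q0, q3, q5, q9, q13, q15}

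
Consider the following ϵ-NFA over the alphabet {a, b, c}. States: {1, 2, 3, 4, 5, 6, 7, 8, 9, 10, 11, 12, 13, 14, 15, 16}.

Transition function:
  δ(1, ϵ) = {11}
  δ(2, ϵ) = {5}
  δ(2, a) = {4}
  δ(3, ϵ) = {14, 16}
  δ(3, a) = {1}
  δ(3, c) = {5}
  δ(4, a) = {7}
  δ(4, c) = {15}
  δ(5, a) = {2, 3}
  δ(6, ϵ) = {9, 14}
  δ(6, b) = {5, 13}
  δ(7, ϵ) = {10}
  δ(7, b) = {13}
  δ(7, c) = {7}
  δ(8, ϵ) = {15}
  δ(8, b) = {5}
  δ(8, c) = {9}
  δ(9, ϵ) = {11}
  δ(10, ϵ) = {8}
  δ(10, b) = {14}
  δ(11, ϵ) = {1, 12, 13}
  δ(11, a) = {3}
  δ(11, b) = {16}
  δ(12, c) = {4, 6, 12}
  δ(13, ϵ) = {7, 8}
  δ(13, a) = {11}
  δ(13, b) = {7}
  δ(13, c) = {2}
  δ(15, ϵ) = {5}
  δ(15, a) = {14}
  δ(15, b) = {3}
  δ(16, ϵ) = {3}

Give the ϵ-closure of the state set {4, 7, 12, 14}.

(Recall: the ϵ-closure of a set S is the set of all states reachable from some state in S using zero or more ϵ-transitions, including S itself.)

Start with {4, 7, 12, 14}.
From 7 via ϵ: add 10.
From 10 via ϵ: add 8.
From 8 via ϵ: add 15.
From 15 via ϵ: add 5.
No new states can be added; the closed set is {4, 5, 7, 8, 10, 12, 14, 15}.

{4, 5, 7, 8, 10, 12, 14, 15}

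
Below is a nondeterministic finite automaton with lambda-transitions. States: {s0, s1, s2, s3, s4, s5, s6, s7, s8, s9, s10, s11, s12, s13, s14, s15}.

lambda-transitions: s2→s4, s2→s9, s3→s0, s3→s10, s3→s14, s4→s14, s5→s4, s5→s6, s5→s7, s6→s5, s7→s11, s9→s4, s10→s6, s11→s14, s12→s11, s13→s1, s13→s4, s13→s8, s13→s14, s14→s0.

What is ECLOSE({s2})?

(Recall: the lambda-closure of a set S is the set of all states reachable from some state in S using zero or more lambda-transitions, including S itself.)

{s0, s2, s4, s9, s14}

Start with {s2}.
From s2 via lambda: add s4, s9.
From s4 via lambda: add s14.
From s14 via lambda: add s0.
No new states can be added; the closed set is {s0, s2, s4, s9, s14}.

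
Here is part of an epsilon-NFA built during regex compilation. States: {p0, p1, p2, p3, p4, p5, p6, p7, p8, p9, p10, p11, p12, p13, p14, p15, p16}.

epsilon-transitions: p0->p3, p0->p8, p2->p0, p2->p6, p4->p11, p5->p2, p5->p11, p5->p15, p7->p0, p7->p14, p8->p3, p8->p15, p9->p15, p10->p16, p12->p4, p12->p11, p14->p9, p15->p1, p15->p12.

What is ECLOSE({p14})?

Start with {p14}.
From p14 via epsilon: add p9.
From p9 via epsilon: add p15.
From p15 via epsilon: add p1, p12.
From p12 via epsilon: add p4, p11.
No new states can be added; the closed set is {p1, p4, p9, p11, p12, p14, p15}.

{p1, p4, p9, p11, p12, p14, p15}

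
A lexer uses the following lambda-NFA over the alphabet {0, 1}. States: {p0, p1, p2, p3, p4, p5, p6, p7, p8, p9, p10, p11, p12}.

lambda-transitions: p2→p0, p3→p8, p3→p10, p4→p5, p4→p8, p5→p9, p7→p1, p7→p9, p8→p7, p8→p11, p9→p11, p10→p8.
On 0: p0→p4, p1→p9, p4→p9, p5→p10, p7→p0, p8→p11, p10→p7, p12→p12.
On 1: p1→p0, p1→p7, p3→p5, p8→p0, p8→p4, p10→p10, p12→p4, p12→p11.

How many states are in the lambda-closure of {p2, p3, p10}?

9

Start with {p2, p3, p10}.
From p2 via lambda: add p0.
From p3 via lambda: add p8.
From p8 via lambda: add p7, p11.
From p7 via lambda: add p1, p9.
lambda-closure = {p0, p1, p2, p3, p7, p8, p9, p10, p11}, which has 9 states.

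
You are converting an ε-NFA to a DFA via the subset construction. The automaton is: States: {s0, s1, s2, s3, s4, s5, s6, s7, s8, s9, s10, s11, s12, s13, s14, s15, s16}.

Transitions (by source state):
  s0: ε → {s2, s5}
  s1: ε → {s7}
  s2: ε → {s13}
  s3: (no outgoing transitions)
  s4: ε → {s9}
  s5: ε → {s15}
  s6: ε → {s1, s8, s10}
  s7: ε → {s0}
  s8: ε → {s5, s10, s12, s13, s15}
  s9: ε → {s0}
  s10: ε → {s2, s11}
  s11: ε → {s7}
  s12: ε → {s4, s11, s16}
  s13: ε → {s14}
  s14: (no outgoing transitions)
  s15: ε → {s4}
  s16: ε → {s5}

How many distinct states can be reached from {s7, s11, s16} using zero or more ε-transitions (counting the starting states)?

Start with {s7, s11, s16}.
From s7 via ε: add s0.
From s16 via ε: add s5.
From s0 via ε: add s2.
From s5 via ε: add s15.
From s2 via ε: add s13.
From s15 via ε: add s4.
From s4 via ε: add s9.
From s13 via ε: add s14.
ε-closure = {s0, s2, s4, s5, s7, s9, s11, s13, s14, s15, s16}, which has 11 states.

11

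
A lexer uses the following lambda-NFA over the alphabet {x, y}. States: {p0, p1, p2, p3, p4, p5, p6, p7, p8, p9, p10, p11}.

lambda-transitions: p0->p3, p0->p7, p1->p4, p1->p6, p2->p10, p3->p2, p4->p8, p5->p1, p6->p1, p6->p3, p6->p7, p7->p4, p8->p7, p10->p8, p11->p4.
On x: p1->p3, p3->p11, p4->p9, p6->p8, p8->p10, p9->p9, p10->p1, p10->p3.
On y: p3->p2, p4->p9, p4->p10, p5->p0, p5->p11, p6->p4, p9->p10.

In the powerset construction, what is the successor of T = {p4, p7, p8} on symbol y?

{p4, p7, p8, p9, p10}

p4 on y → {p9, p10}.
No y-transition from p7, p8.
Union after reading y: {p9, p10}.
Now take the lambda-closure:
From p10 via lambda: add p8.
From p8 via lambda: add p7.
From p7 via lambda: add p4.
No new states can be added; the closed set is {p4, p7, p8, p9, p10}.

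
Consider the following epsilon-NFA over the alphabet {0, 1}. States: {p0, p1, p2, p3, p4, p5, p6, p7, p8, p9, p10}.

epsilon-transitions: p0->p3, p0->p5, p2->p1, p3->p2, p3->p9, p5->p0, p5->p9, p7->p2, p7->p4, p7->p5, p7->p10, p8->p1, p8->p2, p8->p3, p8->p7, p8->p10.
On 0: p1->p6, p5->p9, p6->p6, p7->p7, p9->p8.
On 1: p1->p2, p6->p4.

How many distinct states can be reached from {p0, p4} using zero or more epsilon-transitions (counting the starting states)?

7

Start with {p0, p4}.
From p0 via epsilon: add p3, p5.
From p3 via epsilon: add p2, p9.
From p2 via epsilon: add p1.
epsilon-closure = {p0, p1, p2, p3, p4, p5, p9}, which has 7 states.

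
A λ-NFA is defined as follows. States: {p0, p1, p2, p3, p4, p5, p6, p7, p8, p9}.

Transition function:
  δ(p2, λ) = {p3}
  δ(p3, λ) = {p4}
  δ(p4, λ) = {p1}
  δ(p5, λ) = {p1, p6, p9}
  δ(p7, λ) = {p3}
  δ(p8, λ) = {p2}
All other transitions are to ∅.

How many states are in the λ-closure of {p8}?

Start with {p8}.
From p8 via λ: add p2.
From p2 via λ: add p3.
From p3 via λ: add p4.
From p4 via λ: add p1.
λ-closure = {p1, p2, p3, p4, p8}, which has 5 states.

5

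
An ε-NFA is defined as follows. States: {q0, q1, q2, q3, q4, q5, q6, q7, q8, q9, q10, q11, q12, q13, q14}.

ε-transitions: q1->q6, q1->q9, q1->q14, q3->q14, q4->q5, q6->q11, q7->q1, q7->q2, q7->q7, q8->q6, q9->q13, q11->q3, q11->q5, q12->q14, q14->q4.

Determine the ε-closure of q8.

Start with {q8}.
From q8 via ε: add q6.
From q6 via ε: add q11.
From q11 via ε: add q3, q5.
From q3 via ε: add q14.
From q14 via ε: add q4.
No new states can be added; the closed set is {q3, q4, q5, q6, q8, q11, q14}.

{q3, q4, q5, q6, q8, q11, q14}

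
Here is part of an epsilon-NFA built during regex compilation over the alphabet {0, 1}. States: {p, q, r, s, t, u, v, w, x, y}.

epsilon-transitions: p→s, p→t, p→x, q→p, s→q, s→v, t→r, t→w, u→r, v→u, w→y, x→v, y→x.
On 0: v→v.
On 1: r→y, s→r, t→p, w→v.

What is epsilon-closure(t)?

{r, t, u, v, w, x, y}

Start with {t}.
From t via epsilon: add r, w.
From w via epsilon: add y.
From y via epsilon: add x.
From x via epsilon: add v.
From v via epsilon: add u.
No new states can be added; the closed set is {r, t, u, v, w, x, y}.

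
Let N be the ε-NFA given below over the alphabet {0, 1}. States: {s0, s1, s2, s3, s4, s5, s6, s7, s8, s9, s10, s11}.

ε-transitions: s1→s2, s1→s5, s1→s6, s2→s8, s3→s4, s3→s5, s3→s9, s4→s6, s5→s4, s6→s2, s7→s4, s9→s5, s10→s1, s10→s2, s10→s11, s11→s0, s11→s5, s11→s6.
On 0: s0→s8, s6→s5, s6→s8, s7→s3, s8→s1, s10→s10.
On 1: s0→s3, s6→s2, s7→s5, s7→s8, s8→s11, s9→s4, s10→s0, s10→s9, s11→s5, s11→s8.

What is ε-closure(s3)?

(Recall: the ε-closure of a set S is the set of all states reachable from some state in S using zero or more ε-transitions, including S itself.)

Start with {s3}.
From s3 via ε: add s4, s5, s9.
From s4 via ε: add s6.
From s6 via ε: add s2.
From s2 via ε: add s8.
No new states can be added; the closed set is {s2, s3, s4, s5, s6, s8, s9}.

{s2, s3, s4, s5, s6, s8, s9}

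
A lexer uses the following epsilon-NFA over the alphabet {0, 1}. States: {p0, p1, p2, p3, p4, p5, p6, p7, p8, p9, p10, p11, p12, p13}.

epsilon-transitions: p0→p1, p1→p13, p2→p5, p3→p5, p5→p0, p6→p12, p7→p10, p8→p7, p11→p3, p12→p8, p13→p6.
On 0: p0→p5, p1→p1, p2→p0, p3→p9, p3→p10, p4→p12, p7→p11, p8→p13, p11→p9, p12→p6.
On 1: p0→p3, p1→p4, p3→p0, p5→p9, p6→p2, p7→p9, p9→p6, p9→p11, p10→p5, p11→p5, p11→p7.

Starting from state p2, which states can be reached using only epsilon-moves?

{p0, p1, p2, p5, p6, p7, p8, p10, p12, p13}

Start with {p2}.
From p2 via epsilon: add p5.
From p5 via epsilon: add p0.
From p0 via epsilon: add p1.
From p1 via epsilon: add p13.
From p13 via epsilon: add p6.
From p6 via epsilon: add p12.
From p12 via epsilon: add p8.
From p8 via epsilon: add p7.
From p7 via epsilon: add p10.
No new states can be added; the closed set is {p0, p1, p2, p5, p6, p7, p8, p10, p12, p13}.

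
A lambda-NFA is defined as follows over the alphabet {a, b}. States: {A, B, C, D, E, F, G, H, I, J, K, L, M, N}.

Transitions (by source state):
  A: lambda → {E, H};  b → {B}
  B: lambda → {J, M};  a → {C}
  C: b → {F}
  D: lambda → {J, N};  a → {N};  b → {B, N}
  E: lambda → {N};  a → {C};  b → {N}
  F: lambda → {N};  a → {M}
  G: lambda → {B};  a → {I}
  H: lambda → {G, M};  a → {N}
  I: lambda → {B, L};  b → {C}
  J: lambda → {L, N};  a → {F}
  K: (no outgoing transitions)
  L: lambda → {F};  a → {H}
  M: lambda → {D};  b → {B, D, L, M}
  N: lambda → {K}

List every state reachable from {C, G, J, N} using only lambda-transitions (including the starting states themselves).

{B, C, D, F, G, J, K, L, M, N}

Start with {C, G, J, N}.
From G via lambda: add B.
From J via lambda: add L.
From N via lambda: add K.
From B via lambda: add M.
From L via lambda: add F.
From M via lambda: add D.
No new states can be added; the closed set is {B, C, D, F, G, J, K, L, M, N}.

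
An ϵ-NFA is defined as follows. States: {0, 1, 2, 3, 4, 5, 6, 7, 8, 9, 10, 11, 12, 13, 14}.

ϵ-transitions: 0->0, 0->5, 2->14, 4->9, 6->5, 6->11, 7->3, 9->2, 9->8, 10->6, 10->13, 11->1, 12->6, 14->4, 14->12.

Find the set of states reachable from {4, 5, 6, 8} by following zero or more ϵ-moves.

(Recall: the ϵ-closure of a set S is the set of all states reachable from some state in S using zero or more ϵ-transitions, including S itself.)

Start with {4, 5, 6, 8}.
From 4 via ϵ: add 9.
From 6 via ϵ: add 11.
From 9 via ϵ: add 2.
From 11 via ϵ: add 1.
From 2 via ϵ: add 14.
From 14 via ϵ: add 12.
No new states can be added; the closed set is {1, 2, 4, 5, 6, 8, 9, 11, 12, 14}.

{1, 2, 4, 5, 6, 8, 9, 11, 12, 14}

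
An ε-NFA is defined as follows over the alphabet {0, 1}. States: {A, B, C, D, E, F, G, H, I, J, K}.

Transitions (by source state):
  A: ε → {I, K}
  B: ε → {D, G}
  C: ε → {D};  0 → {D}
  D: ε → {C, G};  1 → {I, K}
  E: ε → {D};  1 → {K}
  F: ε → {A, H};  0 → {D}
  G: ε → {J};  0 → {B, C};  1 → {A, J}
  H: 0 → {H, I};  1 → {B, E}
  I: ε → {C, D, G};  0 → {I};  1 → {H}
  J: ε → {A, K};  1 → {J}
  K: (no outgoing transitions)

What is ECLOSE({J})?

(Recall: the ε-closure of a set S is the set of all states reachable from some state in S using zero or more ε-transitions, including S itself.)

Start with {J}.
From J via ε: add A, K.
From A via ε: add I.
From I via ε: add C, D, G.
No new states can be added; the closed set is {A, C, D, G, I, J, K}.

{A, C, D, G, I, J, K}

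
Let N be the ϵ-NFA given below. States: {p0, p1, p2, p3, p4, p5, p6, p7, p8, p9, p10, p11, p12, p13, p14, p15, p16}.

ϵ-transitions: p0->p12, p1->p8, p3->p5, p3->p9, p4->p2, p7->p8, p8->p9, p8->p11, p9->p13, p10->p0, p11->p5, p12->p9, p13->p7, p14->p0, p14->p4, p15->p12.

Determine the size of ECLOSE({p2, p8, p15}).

Start with {p2, p8, p15}.
From p8 via ϵ: add p9, p11.
From p15 via ϵ: add p12.
From p9 via ϵ: add p13.
From p11 via ϵ: add p5.
From p13 via ϵ: add p7.
ϵ-closure = {p2, p5, p7, p8, p9, p11, p12, p13, p15}, which has 9 states.

9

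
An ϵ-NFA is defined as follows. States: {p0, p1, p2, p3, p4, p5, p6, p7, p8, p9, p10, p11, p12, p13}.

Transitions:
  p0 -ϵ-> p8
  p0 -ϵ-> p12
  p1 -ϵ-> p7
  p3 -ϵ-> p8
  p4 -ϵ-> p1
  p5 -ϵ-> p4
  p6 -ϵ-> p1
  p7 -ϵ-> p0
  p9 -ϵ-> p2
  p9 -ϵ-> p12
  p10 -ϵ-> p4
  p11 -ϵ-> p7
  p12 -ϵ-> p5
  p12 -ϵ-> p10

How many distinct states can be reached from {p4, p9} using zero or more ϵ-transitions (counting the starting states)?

Start with {p4, p9}.
From p4 via ϵ: add p1.
From p9 via ϵ: add p2, p12.
From p1 via ϵ: add p7.
From p12 via ϵ: add p5, p10.
From p7 via ϵ: add p0.
From p0 via ϵ: add p8.
ϵ-closure = {p0, p1, p2, p4, p5, p7, p8, p9, p10, p12}, which has 10 states.

10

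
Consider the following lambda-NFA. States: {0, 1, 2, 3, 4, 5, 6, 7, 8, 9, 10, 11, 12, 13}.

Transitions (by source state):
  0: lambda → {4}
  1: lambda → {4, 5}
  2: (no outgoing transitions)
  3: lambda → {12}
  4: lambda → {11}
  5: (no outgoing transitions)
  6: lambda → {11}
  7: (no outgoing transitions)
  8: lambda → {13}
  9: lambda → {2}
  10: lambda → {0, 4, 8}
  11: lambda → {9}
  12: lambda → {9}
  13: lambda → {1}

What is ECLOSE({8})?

{1, 2, 4, 5, 8, 9, 11, 13}

Start with {8}.
From 8 via lambda: add 13.
From 13 via lambda: add 1.
From 1 via lambda: add 4, 5.
From 4 via lambda: add 11.
From 11 via lambda: add 9.
From 9 via lambda: add 2.
No new states can be added; the closed set is {1, 2, 4, 5, 8, 9, 11, 13}.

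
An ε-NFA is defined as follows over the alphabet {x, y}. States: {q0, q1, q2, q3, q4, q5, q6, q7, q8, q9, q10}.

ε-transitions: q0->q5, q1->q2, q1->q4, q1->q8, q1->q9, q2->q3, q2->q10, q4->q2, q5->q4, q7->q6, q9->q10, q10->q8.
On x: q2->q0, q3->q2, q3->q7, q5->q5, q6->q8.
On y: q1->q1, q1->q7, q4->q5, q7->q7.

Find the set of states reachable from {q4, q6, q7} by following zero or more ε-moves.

Start with {q4, q6, q7}.
From q4 via ε: add q2.
From q2 via ε: add q3, q10.
From q10 via ε: add q8.
No new states can be added; the closed set is {q2, q3, q4, q6, q7, q8, q10}.

{q2, q3, q4, q6, q7, q8, q10}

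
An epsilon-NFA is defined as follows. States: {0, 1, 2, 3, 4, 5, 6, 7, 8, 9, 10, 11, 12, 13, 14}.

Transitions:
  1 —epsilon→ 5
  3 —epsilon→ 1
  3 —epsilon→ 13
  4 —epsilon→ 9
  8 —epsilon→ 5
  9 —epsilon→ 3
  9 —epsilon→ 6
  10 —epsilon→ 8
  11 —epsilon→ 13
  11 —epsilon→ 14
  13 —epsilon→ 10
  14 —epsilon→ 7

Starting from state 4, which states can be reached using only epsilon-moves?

Start with {4}.
From 4 via epsilon: add 9.
From 9 via epsilon: add 3, 6.
From 3 via epsilon: add 1, 13.
From 1 via epsilon: add 5.
From 13 via epsilon: add 10.
From 10 via epsilon: add 8.
No new states can be added; the closed set is {1, 3, 4, 5, 6, 8, 9, 10, 13}.

{1, 3, 4, 5, 6, 8, 9, 10, 13}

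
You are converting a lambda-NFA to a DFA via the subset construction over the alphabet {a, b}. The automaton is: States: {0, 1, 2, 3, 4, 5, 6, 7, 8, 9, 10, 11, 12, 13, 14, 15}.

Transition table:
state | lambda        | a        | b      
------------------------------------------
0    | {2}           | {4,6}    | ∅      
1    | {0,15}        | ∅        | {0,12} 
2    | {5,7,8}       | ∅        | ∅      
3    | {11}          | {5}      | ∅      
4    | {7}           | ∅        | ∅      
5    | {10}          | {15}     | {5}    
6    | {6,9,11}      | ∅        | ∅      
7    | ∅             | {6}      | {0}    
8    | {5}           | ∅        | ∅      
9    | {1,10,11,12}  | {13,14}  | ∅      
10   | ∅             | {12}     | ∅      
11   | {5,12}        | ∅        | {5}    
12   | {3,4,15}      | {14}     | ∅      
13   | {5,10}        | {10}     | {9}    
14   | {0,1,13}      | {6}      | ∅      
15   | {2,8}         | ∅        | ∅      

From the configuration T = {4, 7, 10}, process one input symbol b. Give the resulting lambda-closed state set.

7 on b → {0}.
No b-transition from 4, 10.
Union after reading b: {0}.
Now take the lambda-closure:
From 0 via lambda: add 2.
From 2 via lambda: add 5, 7, 8.
From 5 via lambda: add 10.
No new states can be added; the closed set is {0, 2, 5, 7, 8, 10}.

{0, 2, 5, 7, 8, 10}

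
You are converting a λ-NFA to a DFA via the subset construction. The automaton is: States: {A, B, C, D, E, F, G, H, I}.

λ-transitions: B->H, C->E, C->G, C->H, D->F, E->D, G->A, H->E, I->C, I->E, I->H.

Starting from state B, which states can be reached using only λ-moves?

Start with {B}.
From B via λ: add H.
From H via λ: add E.
From E via λ: add D.
From D via λ: add F.
No new states can be added; the closed set is {B, D, E, F, H}.

{B, D, E, F, H}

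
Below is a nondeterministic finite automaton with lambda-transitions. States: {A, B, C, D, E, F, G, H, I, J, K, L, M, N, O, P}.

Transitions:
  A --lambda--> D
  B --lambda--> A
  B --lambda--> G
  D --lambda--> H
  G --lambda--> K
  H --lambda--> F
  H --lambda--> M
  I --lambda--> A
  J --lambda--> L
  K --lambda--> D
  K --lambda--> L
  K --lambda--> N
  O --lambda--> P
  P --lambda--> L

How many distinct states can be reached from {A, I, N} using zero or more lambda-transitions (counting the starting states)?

Start with {A, I, N}.
From A via lambda: add D.
From D via lambda: add H.
From H via lambda: add F, M.
lambda-closure = {A, D, F, H, I, M, N}, which has 7 states.

7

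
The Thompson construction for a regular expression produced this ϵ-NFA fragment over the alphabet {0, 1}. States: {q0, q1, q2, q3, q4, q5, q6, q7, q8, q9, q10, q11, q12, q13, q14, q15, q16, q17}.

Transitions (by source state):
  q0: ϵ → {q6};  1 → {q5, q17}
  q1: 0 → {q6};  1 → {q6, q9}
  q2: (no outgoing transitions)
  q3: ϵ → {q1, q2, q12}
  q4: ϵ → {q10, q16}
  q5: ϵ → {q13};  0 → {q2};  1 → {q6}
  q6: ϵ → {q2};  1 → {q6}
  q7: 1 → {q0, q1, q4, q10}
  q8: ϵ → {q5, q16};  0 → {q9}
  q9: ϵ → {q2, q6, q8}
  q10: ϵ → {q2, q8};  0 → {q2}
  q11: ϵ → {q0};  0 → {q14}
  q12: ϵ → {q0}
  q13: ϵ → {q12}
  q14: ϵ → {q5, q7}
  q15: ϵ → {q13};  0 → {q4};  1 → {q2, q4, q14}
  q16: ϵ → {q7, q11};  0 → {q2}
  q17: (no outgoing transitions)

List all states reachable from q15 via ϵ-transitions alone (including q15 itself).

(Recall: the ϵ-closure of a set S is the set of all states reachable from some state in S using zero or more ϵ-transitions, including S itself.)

Start with {q15}.
From q15 via ϵ: add q13.
From q13 via ϵ: add q12.
From q12 via ϵ: add q0.
From q0 via ϵ: add q6.
From q6 via ϵ: add q2.
No new states can be added; the closed set is {q0, q2, q6, q12, q13, q15}.

{q0, q2, q6, q12, q13, q15}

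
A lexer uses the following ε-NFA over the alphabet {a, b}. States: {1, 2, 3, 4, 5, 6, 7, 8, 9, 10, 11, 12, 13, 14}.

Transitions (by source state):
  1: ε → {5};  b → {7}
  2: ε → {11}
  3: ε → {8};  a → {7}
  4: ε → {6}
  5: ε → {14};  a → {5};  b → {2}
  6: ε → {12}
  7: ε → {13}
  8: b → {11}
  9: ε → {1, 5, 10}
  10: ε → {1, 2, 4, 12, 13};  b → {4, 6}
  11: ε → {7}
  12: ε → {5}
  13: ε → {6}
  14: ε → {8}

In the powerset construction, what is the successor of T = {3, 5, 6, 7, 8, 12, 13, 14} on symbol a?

{5, 6, 7, 8, 12, 13, 14}

3 on a → {7}.
5 on a → {5}.
No a-transition from 6, 7, 8, 12, 13, 14.
Union after reading a: {5, 7}.
Now take the ε-closure:
From 5 via ε: add 14.
From 7 via ε: add 13.
From 13 via ε: add 6.
From 14 via ε: add 8.
From 6 via ε: add 12.
No new states can be added; the closed set is {5, 6, 7, 8, 12, 13, 14}.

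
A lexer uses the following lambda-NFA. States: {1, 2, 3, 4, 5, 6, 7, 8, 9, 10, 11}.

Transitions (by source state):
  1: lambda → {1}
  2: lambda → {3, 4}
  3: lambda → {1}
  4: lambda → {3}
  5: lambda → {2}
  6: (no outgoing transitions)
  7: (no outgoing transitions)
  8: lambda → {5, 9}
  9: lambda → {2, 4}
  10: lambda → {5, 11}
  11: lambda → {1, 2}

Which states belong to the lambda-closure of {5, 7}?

{1, 2, 3, 4, 5, 7}

Start with {5, 7}.
From 5 via lambda: add 2.
From 2 via lambda: add 3, 4.
From 3 via lambda: add 1.
No new states can be added; the closed set is {1, 2, 3, 4, 5, 7}.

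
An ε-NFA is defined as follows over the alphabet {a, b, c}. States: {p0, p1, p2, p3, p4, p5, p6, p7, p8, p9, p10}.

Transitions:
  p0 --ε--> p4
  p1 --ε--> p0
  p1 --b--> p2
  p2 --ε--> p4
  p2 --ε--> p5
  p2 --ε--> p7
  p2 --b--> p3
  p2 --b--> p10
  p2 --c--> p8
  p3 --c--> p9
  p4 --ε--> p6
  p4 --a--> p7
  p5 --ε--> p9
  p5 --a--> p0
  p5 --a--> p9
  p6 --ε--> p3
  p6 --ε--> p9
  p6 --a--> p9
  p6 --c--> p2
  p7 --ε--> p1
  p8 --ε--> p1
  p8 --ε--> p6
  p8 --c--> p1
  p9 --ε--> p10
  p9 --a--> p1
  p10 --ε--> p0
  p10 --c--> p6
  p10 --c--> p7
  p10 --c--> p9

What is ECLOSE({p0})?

Start with {p0}.
From p0 via ε: add p4.
From p4 via ε: add p6.
From p6 via ε: add p3, p9.
From p9 via ε: add p10.
No new states can be added; the closed set is {p0, p3, p4, p6, p9, p10}.

{p0, p3, p4, p6, p9, p10}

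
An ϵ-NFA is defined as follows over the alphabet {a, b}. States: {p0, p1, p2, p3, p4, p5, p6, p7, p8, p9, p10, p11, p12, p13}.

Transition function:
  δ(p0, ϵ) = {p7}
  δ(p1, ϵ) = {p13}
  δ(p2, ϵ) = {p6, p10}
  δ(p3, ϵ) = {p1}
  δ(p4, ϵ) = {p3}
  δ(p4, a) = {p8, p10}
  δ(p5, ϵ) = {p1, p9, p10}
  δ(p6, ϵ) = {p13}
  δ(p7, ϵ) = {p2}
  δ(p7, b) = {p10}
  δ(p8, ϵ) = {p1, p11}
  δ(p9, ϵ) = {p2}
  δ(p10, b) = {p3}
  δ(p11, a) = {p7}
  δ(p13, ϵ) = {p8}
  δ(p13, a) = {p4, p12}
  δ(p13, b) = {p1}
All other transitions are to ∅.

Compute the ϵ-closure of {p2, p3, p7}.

{p1, p2, p3, p6, p7, p8, p10, p11, p13}

Start with {p2, p3, p7}.
From p2 via ϵ: add p6, p10.
From p3 via ϵ: add p1.
From p1 via ϵ: add p13.
From p13 via ϵ: add p8.
From p8 via ϵ: add p11.
No new states can be added; the closed set is {p1, p2, p3, p6, p7, p8, p10, p11, p13}.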